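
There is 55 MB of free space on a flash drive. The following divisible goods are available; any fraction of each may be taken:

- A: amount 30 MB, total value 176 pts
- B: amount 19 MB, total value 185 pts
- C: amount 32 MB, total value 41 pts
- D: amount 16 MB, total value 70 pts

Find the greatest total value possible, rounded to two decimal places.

Take in order of value per unit:
- B (185/19 per unit): all 19 → value 185, running total 185.00
- A (176/30 per unit): all 30 → value 176, running total 361.00
- D (70/16 per unit): 6 of 16 → value 6×70/16 = 26.2500, running total 387.25
Total 387.25.

387.25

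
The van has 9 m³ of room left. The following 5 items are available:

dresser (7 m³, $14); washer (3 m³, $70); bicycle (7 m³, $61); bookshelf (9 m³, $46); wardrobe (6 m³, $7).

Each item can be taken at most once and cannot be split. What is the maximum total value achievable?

This is a 0/1 knapsack; check combinations near the capacity.
- washer+wardrobe: volume 3+6=9, value 70+7=77
- washer: volume 3, value 70
- bicycle: volume 7, value 61
- bookshelf: volume 9, value 46
Best: $77.

$77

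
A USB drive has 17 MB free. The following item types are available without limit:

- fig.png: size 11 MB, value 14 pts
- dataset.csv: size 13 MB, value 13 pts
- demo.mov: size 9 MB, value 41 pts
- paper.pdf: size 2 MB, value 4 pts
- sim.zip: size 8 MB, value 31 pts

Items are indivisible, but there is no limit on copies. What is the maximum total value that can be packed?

72 pts

Best value-per-unit is demo.mov at 41/9; filling with it alone gives 1×41 = 41.
Optimal mix: 1×demo.mov + 1×sim.zip → size 17, value 72.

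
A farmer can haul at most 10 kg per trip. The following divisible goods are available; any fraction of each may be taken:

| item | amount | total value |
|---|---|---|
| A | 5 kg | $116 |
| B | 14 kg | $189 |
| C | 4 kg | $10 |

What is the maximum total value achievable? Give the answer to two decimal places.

183.50

Take in order of value per unit:
- A (116/5 per unit): all 5 → value 116, running total 116.00
- B (189/14 per unit): 5 of 14 → value 5×189/14 = 67.5000, running total 183.50
Total 183.50.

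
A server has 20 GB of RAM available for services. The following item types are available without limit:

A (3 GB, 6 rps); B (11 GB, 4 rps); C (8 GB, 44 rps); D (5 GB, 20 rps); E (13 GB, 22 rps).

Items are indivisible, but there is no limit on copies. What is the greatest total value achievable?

Best value-per-unit is C at 44/8; filling with it alone gives 2×44 = 88.
Optimal mix: 1×A + 2×C → memory 19, value 94.

94 rps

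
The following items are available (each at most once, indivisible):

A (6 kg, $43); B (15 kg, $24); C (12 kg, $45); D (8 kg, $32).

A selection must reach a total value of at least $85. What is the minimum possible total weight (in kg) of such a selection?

18

Subsets with value ≥ 85, sorted by total weight:
- A+C: weight 18, value 88
- A+C+D: weight 26, value 120
Minimum weight: 18 kg.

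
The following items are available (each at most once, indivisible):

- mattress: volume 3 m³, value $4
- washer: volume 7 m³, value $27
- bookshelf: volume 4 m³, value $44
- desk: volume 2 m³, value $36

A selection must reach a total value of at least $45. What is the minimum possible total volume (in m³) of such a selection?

6

Subsets with value ≥ 45, sorted by total volume:
- bookshelf+desk: volume 6, value 80
- mattress+bookshelf: volume 7, value 48
Minimum volume: 6 m³.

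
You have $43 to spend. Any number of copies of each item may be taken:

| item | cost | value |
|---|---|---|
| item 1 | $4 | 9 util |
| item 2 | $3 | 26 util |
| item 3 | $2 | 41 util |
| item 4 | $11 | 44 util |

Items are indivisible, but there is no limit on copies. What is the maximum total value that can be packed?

Best value-per-unit is item 3 at 41/2, and filling with it alone uses cost 21×2=42. No mix of the others beats 21×41 = 861.

861 util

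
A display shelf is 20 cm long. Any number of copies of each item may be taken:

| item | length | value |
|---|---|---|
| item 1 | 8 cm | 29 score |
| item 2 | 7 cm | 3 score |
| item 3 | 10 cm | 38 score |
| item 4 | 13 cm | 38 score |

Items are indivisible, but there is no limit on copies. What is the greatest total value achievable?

76 score

Best value-per-unit is item 3 at 38/10, and filling with it alone uses length 2×10=20. No mix of the others beats 2×38 = 76.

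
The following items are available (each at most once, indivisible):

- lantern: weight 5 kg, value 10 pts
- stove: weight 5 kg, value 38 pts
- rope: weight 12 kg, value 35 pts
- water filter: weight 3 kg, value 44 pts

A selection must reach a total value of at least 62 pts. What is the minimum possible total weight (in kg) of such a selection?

Subsets with value ≥ 62, sorted by total weight:
- stove+water filter: weight 8, value 82
- lantern+stove+water filter: weight 13, value 92
Minimum weight: 8 kg.

8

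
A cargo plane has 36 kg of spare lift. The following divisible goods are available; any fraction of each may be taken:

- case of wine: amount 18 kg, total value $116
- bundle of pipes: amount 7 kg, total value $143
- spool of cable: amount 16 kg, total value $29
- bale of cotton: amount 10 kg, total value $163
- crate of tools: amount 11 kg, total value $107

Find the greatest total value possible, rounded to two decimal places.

464.56

Take in order of value per unit:
- bundle of pipes (143/7 per unit): all 7 → value 143, running total 143.00
- bale of cotton (163/10 per unit): all 10 → value 163, running total 306.00
- crate of tools (107/11 per unit): all 11 → value 107, running total 413.00
- case of wine (116/18 per unit): 8 of 18 → value 8×116/18 = 51.5556, running total 464.56
Total 464.56.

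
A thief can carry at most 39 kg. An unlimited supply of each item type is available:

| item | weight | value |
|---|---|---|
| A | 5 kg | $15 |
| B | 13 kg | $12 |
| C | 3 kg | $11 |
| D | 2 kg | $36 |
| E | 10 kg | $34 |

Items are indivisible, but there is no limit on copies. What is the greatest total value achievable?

$684

Best value-per-unit is D at 36/2, and filling with it alone uses weight 19×2=38. No mix of the others beats 19×36 = 684.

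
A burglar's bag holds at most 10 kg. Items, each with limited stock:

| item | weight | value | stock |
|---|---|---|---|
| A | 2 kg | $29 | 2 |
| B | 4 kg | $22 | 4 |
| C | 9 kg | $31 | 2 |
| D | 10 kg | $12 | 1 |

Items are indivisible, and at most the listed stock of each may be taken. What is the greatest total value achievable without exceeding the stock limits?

$80

Top feasible selections:
- 2×A + 1×B: weight 8, value 80
- 1×A + 2×B: weight 10, value 73
Best: $80.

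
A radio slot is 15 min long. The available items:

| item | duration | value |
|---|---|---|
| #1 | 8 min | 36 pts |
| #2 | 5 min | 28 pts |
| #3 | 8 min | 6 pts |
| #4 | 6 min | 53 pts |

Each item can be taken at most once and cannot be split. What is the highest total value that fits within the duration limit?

89 pts

Check high-value combinations within 15 min:
- #1+#4: duration 8+6=14, value 36+53=89
- #2+#4: duration 5+6=11, value 28+53=81
- #1+#2: duration 8+5=13, value 36+28=64
- #3+#4: duration 8+6=14, value 6+53=59
- #4: duration 6, value 53
Best: 89 pts.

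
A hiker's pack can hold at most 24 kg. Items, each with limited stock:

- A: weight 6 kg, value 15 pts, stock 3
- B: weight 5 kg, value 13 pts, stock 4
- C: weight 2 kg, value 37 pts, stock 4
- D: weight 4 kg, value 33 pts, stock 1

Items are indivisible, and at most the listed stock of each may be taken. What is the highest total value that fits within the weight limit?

Top feasible selections:
- 2×A + 4×C + 1×D: weight 24, value 211
- 1×A + 1×B + 4×C + 1×D: weight 23, value 209
- 2×B + 4×C + 1×D: weight 22, value 207
- 1×A + 4×C + 1×D: weight 18, value 196
Best: 211 pts.

211 pts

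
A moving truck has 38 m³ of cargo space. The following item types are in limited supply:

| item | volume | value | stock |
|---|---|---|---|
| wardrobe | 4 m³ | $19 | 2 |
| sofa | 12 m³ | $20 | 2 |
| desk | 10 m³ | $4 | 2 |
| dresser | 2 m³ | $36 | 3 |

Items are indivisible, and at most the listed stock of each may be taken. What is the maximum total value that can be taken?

Best selections within volume 38 and stock limits:
- 2×wardrobe + 2×sofa + 3×dresser: volume 38, value 186
- 2×wardrobe + 1×sofa + 1×desk + 3×dresser: volume 36, value 170
- 1×wardrobe + 2×sofa + 3×dresser: volume 34, value 167
- 2×wardrobe + 1×sofa + 3×dresser: volume 26, value 166
Best: $186.

$186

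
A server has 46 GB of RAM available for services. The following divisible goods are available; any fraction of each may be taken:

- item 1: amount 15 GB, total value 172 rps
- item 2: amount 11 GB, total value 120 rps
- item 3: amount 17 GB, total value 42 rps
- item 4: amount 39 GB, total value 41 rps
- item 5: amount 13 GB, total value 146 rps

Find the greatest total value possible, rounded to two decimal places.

Take in order of value per unit:
- item 1 (172/15 per unit): all 15 → value 172, running total 172.00
- item 5 (146/13 per unit): all 13 → value 146, running total 318.00
- item 2 (120/11 per unit): all 11 → value 120, running total 438.00
- item 3 (42/17 per unit): 7 of 17 → value 7×42/17 = 17.2941, running total 455.29
Total 455.29.

455.29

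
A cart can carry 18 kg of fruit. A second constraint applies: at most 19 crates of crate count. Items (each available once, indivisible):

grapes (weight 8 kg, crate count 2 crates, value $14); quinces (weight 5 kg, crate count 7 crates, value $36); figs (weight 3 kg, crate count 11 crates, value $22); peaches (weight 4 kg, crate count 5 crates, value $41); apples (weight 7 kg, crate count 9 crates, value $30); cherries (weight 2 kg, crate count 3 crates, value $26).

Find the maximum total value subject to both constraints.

$103

Feasible sets respecting both limits:
- quinces+peaches+cherries: weight 11, crate count 15, value 103
- peaches+apples+cherries: weight 13, crate count 17, value 97
- quinces+apples+cherries: weight 14, crate count 19, value 92
Best: $103.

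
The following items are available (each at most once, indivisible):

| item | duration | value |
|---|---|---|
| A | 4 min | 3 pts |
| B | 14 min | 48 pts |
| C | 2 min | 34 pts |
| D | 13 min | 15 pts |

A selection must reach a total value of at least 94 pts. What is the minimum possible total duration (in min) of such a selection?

Subsets with value ≥ 94, sorted by total duration:
- B+C+D: duration 29, value 97
- A+B+C+D: duration 33, value 100
Minimum duration: 29 min.

29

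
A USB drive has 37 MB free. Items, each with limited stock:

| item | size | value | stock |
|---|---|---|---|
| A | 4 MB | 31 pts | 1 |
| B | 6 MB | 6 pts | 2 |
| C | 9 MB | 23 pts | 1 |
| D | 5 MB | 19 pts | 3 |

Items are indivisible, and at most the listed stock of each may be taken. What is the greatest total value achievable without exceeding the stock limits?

Top feasible selections:
- 1×A + 1×B + 1×C + 3×D: size 34, value 117
- 1×A + 1×C + 3×D: size 28, value 111
Best: 117 pts.

117 pts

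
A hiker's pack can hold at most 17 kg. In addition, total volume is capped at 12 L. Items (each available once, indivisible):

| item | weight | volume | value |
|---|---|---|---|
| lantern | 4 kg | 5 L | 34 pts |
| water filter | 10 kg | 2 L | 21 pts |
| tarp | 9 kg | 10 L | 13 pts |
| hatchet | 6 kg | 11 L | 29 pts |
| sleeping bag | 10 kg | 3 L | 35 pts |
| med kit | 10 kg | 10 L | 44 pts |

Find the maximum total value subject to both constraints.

Feasible sets respecting both limits:
- lantern+sleeping bag: weight 14, volume 8, value 69
- lantern+water filter: weight 14, volume 7, value 55
- med kit: weight 10, volume 10, value 44
- sleeping bag: weight 10, volume 3, value 35
Best: 69 pts.

69 pts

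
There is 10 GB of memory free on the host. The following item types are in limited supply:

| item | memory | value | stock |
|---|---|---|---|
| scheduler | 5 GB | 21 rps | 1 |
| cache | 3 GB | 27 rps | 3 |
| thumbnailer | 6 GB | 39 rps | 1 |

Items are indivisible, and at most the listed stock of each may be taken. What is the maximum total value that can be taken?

81 rps

Top feasible selections:
- 3×cache: memory 9, value 81
- 1×cache + 1×thumbnailer: memory 9, value 66
Best: 81 rps.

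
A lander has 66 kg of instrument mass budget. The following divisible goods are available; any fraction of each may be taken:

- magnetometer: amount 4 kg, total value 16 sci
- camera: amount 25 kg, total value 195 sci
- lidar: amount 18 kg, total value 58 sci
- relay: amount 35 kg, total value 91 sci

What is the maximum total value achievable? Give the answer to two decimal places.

318.40

Take in order of value per unit:
- camera (195/25 per unit): all 25 → value 195, running total 195.00
- magnetometer (16/4 per unit): all 4 → value 16, running total 211.00
- lidar (58/18 per unit): all 18 → value 58, running total 269.00
- relay (91/35 per unit): 19 of 35 → value 19×91/35 = 49.4000, running total 318.40
Total 318.40.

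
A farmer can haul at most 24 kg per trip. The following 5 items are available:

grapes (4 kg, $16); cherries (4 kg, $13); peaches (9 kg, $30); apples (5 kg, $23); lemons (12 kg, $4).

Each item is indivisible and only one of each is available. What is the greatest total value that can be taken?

This is a 0/1 knapsack; check combinations near the capacity.
- grapes+cherries+peaches+apples: weight 4+4+9+5=22, value 16+13+30+23=82
- grapes+peaches+apples: weight 4+9+5=18, value 16+30+23=69
- cherries+peaches+apples: weight 4+9+5=18, value 13+30+23=66
- grapes+cherries+peaches: weight 4+4+9=17, value 16+13+30=59
Best: $82.

$82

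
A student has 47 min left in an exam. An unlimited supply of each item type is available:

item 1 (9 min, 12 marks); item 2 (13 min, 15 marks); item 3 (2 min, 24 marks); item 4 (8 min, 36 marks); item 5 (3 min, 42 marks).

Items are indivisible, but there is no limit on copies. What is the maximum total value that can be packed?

654 marks

Best value-per-unit is item 5 at 42/3; filling with it alone gives 15×42 = 630.
Optimal mix: 1×item 3 + 15×item 5 → time 47, value 654.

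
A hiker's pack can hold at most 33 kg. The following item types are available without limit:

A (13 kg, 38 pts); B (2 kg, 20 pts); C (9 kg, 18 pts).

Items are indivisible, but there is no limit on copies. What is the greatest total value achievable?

Best value-per-unit is B at 20/2, and filling with it alone uses weight 16×2=32. No mix of the others beats 16×20 = 320.

320 pts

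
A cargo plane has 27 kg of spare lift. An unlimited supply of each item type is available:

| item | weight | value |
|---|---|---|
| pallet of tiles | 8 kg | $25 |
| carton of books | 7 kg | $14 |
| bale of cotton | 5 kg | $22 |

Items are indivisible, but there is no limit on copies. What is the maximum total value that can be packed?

Best value-per-unit is bale of cotton at 22/5, and filling with it alone uses weight 5×5=25. No mix of the others beats 5×22 = 110.

$110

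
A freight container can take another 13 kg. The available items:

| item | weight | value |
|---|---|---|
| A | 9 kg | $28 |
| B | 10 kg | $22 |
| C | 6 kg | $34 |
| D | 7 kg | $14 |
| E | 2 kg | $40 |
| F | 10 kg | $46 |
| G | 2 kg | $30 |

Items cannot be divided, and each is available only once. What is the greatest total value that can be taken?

Check high-value combinations within 13 kg:
- C+E+G: weight 6+2+2=10, value 34+40+30=104
- A+E+G: weight 9+2+2=13, value 28+40+30=98
- E+F: weight 2+10=12, value 40+46=86
- D+E+G: weight 7+2+2=11, value 14+40+30=84
Best: $104.

$104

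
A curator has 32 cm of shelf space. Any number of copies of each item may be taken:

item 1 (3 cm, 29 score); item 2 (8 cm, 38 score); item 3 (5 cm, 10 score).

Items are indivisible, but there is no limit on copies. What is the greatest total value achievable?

Best value-per-unit is item 1 at 29/3, and filling with it alone uses length 10×3=30. No mix of the others beats 10×29 = 290.

290 score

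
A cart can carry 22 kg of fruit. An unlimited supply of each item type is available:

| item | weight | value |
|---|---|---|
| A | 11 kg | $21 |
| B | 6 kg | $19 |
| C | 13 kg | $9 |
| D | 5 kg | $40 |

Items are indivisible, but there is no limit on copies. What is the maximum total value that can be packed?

Best value-per-unit is D at 40/5, and filling with it alone uses weight 4×5=20. No mix of the others beats 4×40 = 160.

$160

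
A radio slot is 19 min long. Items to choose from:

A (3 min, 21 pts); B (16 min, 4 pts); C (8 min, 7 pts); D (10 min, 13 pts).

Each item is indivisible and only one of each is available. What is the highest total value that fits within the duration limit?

34 pts

Check high-value combinations within 19 min:
- A+D: duration 3+10=13, value 21+13=34
- A+C: duration 3+8=11, value 21+7=28
- A+B: duration 3+16=19, value 21+4=25
- A: duration 3, value 21
Best: 34 pts.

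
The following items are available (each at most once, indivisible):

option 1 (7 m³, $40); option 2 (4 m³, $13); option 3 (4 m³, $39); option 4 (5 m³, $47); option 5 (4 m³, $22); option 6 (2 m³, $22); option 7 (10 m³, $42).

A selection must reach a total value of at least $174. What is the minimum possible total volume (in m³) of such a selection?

26

Subsets with value ≥ 174, sorted by total volume:
- option 1+option 2+option 3+option 4+option 5+option 6: volume 26, value 183
- option 1+option 3+option 4+option 6+option 7: volume 28, value 190
- option 2+option 3+option 4+option 5+option 6+option 7: volume 29, value 185
- option 1+option 3+option 4+option 5+option 7: volume 30, value 190
Minimum volume: 26 m³.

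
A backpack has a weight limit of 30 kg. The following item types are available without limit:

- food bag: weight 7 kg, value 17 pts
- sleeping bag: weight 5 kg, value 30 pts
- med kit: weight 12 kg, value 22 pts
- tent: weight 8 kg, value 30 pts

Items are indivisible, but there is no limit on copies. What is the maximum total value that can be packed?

180 pts

Best value-per-unit is sleeping bag at 30/5, and filling with it alone uses weight 6×5=30. No mix of the others beats 6×30 = 180.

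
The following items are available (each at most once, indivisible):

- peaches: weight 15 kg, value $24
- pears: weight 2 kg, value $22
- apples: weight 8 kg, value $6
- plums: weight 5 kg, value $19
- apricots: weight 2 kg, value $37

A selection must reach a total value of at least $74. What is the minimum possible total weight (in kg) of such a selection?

Subsets with value ≥ 74, sorted by total weight:
- pears+plums+apricots: weight 9, value 78
- pears+apples+plums+apricots: weight 17, value 84
- peaches+pears+apricots: weight 19, value 83
Minimum weight: 9 kg.

9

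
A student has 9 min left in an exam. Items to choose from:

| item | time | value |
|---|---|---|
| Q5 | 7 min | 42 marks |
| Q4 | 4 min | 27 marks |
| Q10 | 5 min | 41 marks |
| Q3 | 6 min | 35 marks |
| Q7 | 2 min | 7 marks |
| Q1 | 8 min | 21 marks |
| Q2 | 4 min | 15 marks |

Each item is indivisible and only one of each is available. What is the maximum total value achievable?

This is a 0/1 knapsack; check combinations near the capacity.
- Q4+Q10: time 4+5=9, value 27+41=68
- Q10+Q2: time 5+4=9, value 41+15=56
- Q5+Q7: time 7+2=9, value 42+7=49
- Q10+Q7: time 5+2=7, value 41+7=48
- Q5: time 7, value 42
Best: 68 marks.

68 marks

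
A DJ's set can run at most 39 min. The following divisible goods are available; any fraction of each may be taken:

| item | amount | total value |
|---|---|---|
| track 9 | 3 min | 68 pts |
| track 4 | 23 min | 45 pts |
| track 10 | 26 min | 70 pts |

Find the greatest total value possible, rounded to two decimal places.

157.57

Take in order of value per unit:
- track 9 (68/3 per unit): all 3 → value 68, running total 68.00
- track 10 (70/26 per unit): all 26 → value 70, running total 138.00
- track 4 (45/23 per unit): 10 of 23 → value 10×45/23 = 19.5652, running total 157.57
Total 157.57.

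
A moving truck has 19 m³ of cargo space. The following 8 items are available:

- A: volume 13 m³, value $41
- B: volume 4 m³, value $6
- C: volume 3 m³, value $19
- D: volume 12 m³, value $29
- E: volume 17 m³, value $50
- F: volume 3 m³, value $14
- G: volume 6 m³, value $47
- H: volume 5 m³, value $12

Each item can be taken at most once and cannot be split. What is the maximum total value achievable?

Check high-value combinations within 19 m³:
- C+F+G+H: volume 3+3+6+5=17, value 19+14+47+12=92
- A+G: volume 13+6=19, value 41+47=88
- B+C+F+G: volume 4+3+3+6=16, value 6+19+14+47=86
- B+C+G+H: volume 4+3+6+5=18, value 6+19+47+12=84
- C+F+G: volume 3+3+6=12, value 19+14+47=80
Best: $92.

$92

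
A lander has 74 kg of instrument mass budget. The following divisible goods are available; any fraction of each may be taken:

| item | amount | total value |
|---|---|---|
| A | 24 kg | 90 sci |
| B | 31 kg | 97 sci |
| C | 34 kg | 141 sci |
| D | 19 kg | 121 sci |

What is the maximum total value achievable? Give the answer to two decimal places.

Take in order of value per unit:
- D (121/19 per unit): all 19 → value 121, running total 121.00
- C (141/34 per unit): all 34 → value 141, running total 262.00
- A (90/24 per unit): 21 of 24 → value 21×90/24 = 78.7500, running total 340.75
Total 340.75.

340.75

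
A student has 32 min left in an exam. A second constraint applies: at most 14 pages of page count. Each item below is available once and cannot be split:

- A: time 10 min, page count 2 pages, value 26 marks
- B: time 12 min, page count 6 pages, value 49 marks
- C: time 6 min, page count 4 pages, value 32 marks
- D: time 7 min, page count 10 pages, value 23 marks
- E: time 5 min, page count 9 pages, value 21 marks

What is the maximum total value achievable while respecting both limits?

Feasible sets respecting both limits:
- A+B+C: time 28, page count 12, value 107
- B+C: time 18, page count 10, value 81
- A+B: time 22, page count 8, value 75
- A+C: time 16, page count 6, value 58
Best: 107 marks.

107 marks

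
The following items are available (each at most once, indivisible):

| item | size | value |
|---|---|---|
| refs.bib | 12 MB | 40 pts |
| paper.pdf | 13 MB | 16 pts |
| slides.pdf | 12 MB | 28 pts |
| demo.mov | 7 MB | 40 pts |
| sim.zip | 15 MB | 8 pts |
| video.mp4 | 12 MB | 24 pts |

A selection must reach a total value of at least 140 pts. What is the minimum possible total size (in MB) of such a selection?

56

Subsets with value ≥ 140, sorted by total size:
- refs.bib+paper.pdf+slides.pdf+demo.mov+video.mp4: size 56, value 148
- refs.bib+slides.pdf+demo.mov+sim.zip+video.mp4: size 58, value 140
- refs.bib+paper.pdf+slides.pdf+demo.mov+sim.zip+video.mp4: size 71, value 156
Minimum size: 56 MB.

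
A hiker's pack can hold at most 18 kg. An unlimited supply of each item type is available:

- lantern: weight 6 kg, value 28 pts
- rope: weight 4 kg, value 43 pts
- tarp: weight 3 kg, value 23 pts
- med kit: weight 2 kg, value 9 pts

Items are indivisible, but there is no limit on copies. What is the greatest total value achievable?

Best value-per-unit is rope at 43/4; filling with it alone gives 4×43 = 172.
Optimal mix: 4×rope + 1×med kit → weight 18, value 181.

181 pts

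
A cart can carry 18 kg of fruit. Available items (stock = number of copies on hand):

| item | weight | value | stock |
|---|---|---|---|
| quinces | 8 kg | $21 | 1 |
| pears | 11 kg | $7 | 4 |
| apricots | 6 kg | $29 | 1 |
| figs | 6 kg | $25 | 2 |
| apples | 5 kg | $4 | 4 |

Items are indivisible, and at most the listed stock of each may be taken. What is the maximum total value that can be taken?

$79

Best selections within weight 18 and stock limits:
- 1×apricots + 2×figs: weight 18, value 79
- 1×apricots + 1×figs + 1×apples: weight 17, value 58
Best: $79.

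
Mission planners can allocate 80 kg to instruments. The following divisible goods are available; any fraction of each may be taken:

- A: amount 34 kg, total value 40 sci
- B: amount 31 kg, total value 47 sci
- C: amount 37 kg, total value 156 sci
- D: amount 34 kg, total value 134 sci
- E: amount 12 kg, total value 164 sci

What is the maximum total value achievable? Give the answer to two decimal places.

Take in order of value per unit:
- E (164/12 per unit): all 12 → value 164, running total 164.00
- C (156/37 per unit): all 37 → value 156, running total 320.00
- D (134/34 per unit): 31 of 34 → value 31×134/34 = 122.1765, running total 442.18
Total 442.18.

442.18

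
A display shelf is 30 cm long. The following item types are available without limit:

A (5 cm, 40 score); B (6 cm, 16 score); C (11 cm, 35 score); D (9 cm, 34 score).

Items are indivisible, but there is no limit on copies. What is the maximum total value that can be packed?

240 score

Best value-per-unit is A at 40/5, and filling with it alone uses length 6×5=30. No mix of the others beats 6×40 = 240.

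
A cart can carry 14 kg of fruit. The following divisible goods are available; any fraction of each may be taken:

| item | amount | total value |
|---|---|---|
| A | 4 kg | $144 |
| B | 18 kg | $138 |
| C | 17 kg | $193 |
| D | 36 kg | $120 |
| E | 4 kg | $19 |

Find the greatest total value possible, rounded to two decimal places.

257.53

Take in order of value per unit:
- A (144/4 per unit): all 4 → value 144, running total 144.00
- C (193/17 per unit): 10 of 17 → value 10×193/17 = 113.5294, running total 257.53
Total 257.53.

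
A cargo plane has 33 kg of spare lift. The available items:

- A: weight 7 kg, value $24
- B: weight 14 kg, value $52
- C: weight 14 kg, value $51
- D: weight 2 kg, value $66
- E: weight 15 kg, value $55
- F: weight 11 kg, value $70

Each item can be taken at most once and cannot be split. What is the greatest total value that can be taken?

$191

Check high-value combinations within 33 kg:
- D+E+F: weight 2+15+11=28, value 66+55+70=191
- B+D+F: weight 14+2+11=27, value 52+66+70=188
- C+D+F: weight 14+2+11=27, value 51+66+70=187
- B+D+E: weight 14+2+15=31, value 52+66+55=173
- C+D+E: weight 14+2+15=31, value 51+66+55=172
Best: $191.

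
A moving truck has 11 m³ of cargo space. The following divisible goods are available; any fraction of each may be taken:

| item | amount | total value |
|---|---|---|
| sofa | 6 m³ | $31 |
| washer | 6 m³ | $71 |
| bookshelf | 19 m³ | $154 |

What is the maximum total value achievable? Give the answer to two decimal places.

111.53

Take in order of value per unit:
- washer (71/6 per unit): all 6 → value 71, running total 71.00
- bookshelf (154/19 per unit): 5 of 19 → value 5×154/19 = 40.5263, running total 111.53
Total 111.53.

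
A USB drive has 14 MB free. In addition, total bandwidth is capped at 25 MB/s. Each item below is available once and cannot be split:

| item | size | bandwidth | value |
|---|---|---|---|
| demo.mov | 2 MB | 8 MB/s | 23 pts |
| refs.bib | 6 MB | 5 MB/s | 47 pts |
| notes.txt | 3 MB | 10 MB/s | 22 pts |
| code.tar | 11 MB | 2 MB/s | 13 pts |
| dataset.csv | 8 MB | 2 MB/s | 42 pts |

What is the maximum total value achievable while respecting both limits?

Feasible sets respecting both limits:
- demo.mov+refs.bib+notes.txt: size 11, bandwidth 23, value 92
- refs.bib+dataset.csv: size 14, bandwidth 7, value 89
- demo.mov+notes.txt+dataset.csv: size 13, bandwidth 20, value 87
- demo.mov+refs.bib: size 8, bandwidth 13, value 70
Best: 92 pts.

92 pts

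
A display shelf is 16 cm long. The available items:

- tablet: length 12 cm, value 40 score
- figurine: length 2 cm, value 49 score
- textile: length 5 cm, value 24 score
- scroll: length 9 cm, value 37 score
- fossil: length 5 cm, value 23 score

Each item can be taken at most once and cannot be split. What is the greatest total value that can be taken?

Check high-value combinations within 16 cm:
- figurine+textile+scroll: length 2+5+9=16, value 49+24+37=110
- figurine+scroll+fossil: length 2+9+5=16, value 49+37+23=109
- figurine+textile+fossil: length 2+5+5=12, value 49+24+23=96
Best: 110 score.

110 score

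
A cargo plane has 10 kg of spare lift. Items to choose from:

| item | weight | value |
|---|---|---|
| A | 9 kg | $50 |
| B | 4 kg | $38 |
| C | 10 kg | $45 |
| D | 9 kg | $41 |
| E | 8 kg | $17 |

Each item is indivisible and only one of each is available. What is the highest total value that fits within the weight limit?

$50

Check high-value combinations within 10 kg:
- A: weight 9, value 50
- C: weight 10, value 45
- D: weight 9, value 41
Best: $50.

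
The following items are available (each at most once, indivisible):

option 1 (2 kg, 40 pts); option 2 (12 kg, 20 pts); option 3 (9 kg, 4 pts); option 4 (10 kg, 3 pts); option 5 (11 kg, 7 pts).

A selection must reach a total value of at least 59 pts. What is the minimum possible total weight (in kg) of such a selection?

14

Subsets with value ≥ 59, sorted by total weight:
- option 1+option 2: weight 14, value 60
- option 1+option 2+option 3: weight 23, value 64
- option 1+option 2+option 4: weight 24, value 63
Minimum weight: 14 kg.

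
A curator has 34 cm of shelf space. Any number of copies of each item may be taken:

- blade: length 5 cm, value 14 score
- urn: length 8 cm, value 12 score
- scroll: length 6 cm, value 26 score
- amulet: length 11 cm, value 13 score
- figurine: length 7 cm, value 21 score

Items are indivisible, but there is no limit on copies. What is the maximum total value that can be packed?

132 score

Best value-per-unit is scroll at 26/6; filling with it alone gives 5×26 = 130.
Optimal mix: 2×blade + 4×scroll → length 34, value 132.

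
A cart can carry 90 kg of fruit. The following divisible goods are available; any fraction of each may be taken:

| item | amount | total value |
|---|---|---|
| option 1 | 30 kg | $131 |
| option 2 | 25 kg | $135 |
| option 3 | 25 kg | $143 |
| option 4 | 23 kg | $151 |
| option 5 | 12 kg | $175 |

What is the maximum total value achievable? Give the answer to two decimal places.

625.83

Take in order of value per unit:
- option 5 (175/12 per unit): all 12 → value 175, running total 175.00
- option 4 (151/23 per unit): all 23 → value 151, running total 326.00
- option 3 (143/25 per unit): all 25 → value 143, running total 469.00
- option 2 (135/25 per unit): all 25 → value 135, running total 604.00
- option 1 (131/30 per unit): 5 of 30 → value 5×131/30 = 21.8333, running total 625.83
Total 625.83.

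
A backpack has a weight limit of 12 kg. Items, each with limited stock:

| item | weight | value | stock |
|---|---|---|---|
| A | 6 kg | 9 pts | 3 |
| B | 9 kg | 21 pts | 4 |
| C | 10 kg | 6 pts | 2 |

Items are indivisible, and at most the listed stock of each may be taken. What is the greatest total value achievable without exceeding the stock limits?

21 pts

Top feasible selections:
- 1×B: weight 9, value 21
- 2×A: weight 12, value 18
Best: 21 pts.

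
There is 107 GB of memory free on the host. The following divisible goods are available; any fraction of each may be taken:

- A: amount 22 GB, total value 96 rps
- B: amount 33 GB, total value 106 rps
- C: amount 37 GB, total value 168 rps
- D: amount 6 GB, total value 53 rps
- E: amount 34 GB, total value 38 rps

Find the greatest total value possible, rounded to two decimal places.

Take in order of value per unit:
- D (53/6 per unit): all 6 → value 53, running total 53.00
- C (168/37 per unit): all 37 → value 168, running total 221.00
- A (96/22 per unit): all 22 → value 96, running total 317.00
- B (106/33 per unit): all 33 → value 106, running total 423.00
- E (38/34 per unit): 9 of 34 → value 9×38/34 = 10.0588, running total 433.06
Total 433.06.

433.06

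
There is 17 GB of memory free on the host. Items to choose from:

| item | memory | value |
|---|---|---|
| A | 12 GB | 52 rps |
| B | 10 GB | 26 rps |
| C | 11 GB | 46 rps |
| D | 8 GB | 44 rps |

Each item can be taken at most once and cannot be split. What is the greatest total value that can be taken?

Check high-value combinations within 17 GB:
- A: memory 12, value 52
- C: memory 11, value 46
- D: memory 8, value 44
Best: 52 rps.

52 rps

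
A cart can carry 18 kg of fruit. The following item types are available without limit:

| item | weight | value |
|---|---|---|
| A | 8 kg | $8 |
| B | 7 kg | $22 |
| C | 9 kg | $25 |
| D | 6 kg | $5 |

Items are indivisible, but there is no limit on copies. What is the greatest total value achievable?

$50

Best value-per-unit is B at 22/7; filling with it alone gives 2×22 = 44.
Optimal mix: 2×C → weight 18, value 50.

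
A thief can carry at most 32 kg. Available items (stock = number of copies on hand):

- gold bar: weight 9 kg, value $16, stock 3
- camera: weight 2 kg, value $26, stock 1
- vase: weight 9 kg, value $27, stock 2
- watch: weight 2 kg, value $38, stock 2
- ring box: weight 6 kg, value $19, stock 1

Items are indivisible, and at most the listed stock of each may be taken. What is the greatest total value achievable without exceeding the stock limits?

$175

Top feasible selections:
- 1×camera + 2×vase + 2×watch + 1×ring box: weight 30, value 175
- 1×gold bar + 1×camera + 1×vase + 2×watch + 1×ring box: weight 30, value 164
- 1×camera + 2×vase + 2×watch: weight 24, value 156
- 2×gold bar + 1×camera + 2×watch + 1×ring box: weight 30, value 153
Best: $175.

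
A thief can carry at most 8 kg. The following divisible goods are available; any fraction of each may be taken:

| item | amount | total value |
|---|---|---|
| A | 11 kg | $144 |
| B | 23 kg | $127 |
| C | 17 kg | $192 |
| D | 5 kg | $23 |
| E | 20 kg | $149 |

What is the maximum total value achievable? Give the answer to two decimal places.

104.73

Take in order of value per unit:
- A (144/11 per unit): 8 of 11 → value 8×144/11 = 104.7273, running total 104.73
Total 104.73.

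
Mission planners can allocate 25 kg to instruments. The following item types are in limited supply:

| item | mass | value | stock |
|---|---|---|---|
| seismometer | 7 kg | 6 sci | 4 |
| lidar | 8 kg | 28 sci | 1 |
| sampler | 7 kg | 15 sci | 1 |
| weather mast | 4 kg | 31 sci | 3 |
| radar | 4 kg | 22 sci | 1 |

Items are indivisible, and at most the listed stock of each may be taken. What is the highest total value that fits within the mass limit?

143 sci

Best selections within mass 25 and stock limits:
- 1×lidar + 3×weather mast + 1×radar: mass 24, value 143
- 1×sampler + 3×weather mast + 1×radar: mass 23, value 130
- 1×lidar + 3×weather mast: mass 20, value 121
- 1×seismometer + 3×weather mast + 1×radar: mass 23, value 121
Best: 143 sci.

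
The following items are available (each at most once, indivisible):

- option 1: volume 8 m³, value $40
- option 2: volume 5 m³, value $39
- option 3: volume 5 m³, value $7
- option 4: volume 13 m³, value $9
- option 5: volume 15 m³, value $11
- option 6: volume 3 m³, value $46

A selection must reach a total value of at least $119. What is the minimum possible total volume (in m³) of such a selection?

Subsets with value ≥ 119, sorted by total volume:
- option 1+option 2+option 6: volume 16, value 125
- option 1+option 2+option 3+option 6: volume 21, value 132
- option 1+option 2+option 4+option 6: volume 29, value 134
Minimum volume: 16 m³.

16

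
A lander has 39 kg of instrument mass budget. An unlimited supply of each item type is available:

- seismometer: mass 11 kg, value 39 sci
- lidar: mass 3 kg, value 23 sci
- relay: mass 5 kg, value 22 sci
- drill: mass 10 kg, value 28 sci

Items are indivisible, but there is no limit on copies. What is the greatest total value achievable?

Best value-per-unit is lidar at 23/3, and filling with it alone uses mass 13×3=39. No mix of the others beats 13×23 = 299.

299 sci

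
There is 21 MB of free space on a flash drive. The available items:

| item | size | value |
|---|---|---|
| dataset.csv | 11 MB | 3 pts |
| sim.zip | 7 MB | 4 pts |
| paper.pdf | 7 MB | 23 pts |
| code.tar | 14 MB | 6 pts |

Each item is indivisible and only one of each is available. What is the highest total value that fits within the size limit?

29 pts

Check high-value combinations within 21 MB:
- paper.pdf+code.tar: size 7+14=21, value 23+6=29
- sim.zip+paper.pdf: size 7+7=14, value 4+23=27
- dataset.csv+paper.pdf: size 11+7=18, value 3+23=26
Best: 29 pts.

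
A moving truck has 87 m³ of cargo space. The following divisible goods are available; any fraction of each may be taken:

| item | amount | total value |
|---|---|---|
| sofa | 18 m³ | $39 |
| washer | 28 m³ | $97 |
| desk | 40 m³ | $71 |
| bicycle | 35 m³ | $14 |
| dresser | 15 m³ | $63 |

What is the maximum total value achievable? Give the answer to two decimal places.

245.15

Take in order of value per unit:
- dresser (63/15 per unit): all 15 → value 63, running total 63.00
- washer (97/28 per unit): all 28 → value 97, running total 160.00
- sofa (39/18 per unit): all 18 → value 39, running total 199.00
- desk (71/40 per unit): 26 of 40 → value 26×71/40 = 46.1500, running total 245.15
Total 245.15.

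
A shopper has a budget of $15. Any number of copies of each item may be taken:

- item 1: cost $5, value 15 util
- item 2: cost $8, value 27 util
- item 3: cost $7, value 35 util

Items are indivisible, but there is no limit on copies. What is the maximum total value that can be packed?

Best value-per-unit is item 3 at 35/7, and filling with it alone uses cost 2×7=14. No mix of the others beats 2×35 = 70.

70 util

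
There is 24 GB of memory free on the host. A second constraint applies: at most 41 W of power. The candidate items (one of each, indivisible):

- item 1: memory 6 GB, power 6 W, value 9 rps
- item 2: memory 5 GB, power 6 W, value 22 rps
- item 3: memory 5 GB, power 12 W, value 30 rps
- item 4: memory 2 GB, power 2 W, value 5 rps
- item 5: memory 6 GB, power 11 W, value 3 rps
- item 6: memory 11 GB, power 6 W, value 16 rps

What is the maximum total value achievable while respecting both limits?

Feasible sets respecting both limits:
- item 2+item 3+item 4+item 6: memory 23, power 26, value 73
- item 1+item 2+item 3+item 4+item 5: memory 24, power 37, value 69
- item 2+item 3+item 6: memory 21, power 24, value 68
- item 1+item 2+item 3+item 4: memory 18, power 26, value 66
Best: 73 rps.

73 rps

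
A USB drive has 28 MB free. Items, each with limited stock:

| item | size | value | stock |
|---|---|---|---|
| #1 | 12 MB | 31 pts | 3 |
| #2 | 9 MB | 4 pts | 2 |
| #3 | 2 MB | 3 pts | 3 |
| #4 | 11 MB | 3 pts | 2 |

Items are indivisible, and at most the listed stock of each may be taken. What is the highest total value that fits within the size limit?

68 pts

Top feasible selections:
- 2×#1 + 2×#3: size 28, value 68
- 2×#1 + 1×#3: size 26, value 65
- 2×#1: size 24, value 62
Best: 68 pts.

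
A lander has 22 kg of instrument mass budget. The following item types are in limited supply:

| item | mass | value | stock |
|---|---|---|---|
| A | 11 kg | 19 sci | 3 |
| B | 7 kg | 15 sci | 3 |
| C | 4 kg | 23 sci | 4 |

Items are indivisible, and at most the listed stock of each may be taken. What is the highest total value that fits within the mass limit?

92 sci

Best selections within mass 22 and stock limits:
- 4×C: mass 16, value 92
- 1×B + 3×C: mass 19, value 84
- 2×B + 2×C: mass 22, value 76
- 3×C: mass 12, value 69
Best: 92 sci.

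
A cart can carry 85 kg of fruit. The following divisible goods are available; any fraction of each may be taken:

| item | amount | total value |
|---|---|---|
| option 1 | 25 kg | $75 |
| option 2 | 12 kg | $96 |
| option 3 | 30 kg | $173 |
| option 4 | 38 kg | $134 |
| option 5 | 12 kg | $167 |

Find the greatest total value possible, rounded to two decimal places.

Take in order of value per unit:
- option 5 (167/12 per unit): all 12 → value 167, running total 167.00
- option 2 (96/12 per unit): all 12 → value 96, running total 263.00
- option 3 (173/30 per unit): all 30 → value 173, running total 436.00
- option 4 (134/38 per unit): 31 of 38 → value 31×134/38 = 109.3158, running total 545.32
Total 545.32.

545.32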